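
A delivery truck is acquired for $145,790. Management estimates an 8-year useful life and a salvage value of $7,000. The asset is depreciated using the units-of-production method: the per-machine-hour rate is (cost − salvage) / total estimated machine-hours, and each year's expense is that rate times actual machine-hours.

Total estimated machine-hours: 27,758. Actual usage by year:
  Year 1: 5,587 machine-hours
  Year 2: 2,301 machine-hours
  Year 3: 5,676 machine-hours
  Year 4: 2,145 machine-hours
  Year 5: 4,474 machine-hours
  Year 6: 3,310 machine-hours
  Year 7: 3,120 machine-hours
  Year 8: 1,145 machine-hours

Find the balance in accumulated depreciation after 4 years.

$78,545

Depreciable base = $145,790 − $7,000 = $138,790.
Rate = $138,790 / 27,758 machine-hours = $5 per machine-hour.
Year 1: 5,587 × $5 = $27,935. Book value $117,855.
Year 2: 2,301 × $5 = $11,505. Book value $106,350.
Year 3: 5,676 × $5 = $28,380. Book value $77,970.
Year 4: 2,145 × $5 = $10,725. Book value $67,245.
Accumulated through year 4 = $145,790 − $67,245 = $78,545.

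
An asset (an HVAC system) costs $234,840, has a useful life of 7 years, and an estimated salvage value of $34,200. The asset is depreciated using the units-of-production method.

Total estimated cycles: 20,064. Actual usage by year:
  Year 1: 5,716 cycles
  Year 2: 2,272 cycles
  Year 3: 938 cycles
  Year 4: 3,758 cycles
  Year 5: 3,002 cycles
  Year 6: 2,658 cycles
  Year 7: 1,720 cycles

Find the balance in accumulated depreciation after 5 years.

Depreciable base = $234,840 − $34,200 = $200,640.
Rate = $200,640 / 20,064 cycles = $10 per cycle.
Year 1: 5,716 × $10 = $57,160. Book value $177,680.
Year 2: 2,272 × $10 = $22,720. Book value $154,960.
Year 3: 938 × $10 = $9,380. Book value $145,580.
Year 4: 3,758 × $10 = $37,580. Book value $108,000.
Year 5: 3,002 × $10 = $30,020. Book value $77,980.
Accumulated through year 5 = $234,840 − $77,980 = $156,860.

$156,860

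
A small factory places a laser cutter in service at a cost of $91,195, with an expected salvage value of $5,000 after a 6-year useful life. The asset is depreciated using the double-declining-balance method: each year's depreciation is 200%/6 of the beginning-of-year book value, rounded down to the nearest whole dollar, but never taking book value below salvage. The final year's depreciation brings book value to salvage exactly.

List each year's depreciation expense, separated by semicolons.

Depreciable base = $91,195 − $5,000 = $86,195.
Year 1: ⌊$91,195 × 200%/6⌋ = $30,398. Book value $60,797.
Year 2: ⌊$60,797 × 200%/6⌋ = $20,265. Book value $40,532.
Year 3: ⌊$40,532 × 200%/6⌋ = $13,510. Book value $27,022.
Year 4: ⌊$27,022 × 200%/6⌋ = $9,007. Book value $18,015.
Year 5: ⌊$18,015 × 200%/6⌋ = $6,005. Book value $12,010.
Year 6 (final): $12,010 − $5,000 = $7,010. Book value $5,000.

$30,398; $20,265; $13,510; $9,007; $6,005; $7,010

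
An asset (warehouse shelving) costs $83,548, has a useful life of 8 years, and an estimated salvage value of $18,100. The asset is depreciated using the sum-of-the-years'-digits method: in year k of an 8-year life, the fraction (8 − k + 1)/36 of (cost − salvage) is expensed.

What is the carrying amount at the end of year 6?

$23,554

Depreciable base = $83,548 − $18,100 = $65,448.
Sum of the years' digits = 8+7+6+5+4+3+2+1 = 36.
Year 1: $65,448 × 8/36 = $14,544. Book value $69,004.
Year 2: $65,448 × 7/36 = $12,726. Book value $56,278.
Year 3: $65,448 × 6/36 = $10,908. Book value $45,370.
Year 4: $65,448 × 5/36 = $9,090. Book value $36,280.
Year 5: $65,448 × 4/36 = $7,272. Book value $29,008.
Year 6: $65,448 × 3/36 = $5,454. Book value $23,554.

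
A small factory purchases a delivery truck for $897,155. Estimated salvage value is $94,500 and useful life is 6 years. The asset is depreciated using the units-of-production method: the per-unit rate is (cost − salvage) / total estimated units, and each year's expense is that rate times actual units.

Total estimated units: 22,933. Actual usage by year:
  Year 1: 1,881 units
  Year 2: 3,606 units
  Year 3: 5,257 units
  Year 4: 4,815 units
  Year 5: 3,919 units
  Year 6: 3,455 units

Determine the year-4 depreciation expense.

$168,525

Depreciable base = $897,155 − $94,500 = $802,655.
Rate = $802,655 / 22,933 units = $35 per unit.
Year 1: 1,881 × $35 = $65,835. Book value $831,320.
Year 2: 3,606 × $35 = $126,210. Book value $705,110.
Year 3: 5,257 × $35 = $183,995. Book value $521,115.
Year 4: 4,815 × $35 = $168,525. Book value $352,590.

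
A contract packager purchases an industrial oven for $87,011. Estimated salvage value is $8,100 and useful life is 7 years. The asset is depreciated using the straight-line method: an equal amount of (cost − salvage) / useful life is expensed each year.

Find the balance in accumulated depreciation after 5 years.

Depreciable base = $87,011 − $8,100 = $78,911.
Annual expense = $78,911 / 7 = $11,273.
End of year 1: book value $75,738.
End of year 2: book value $64,465.
End of year 3: book value $53,192.
End of year 4: book value $41,919.
End of year 5: book value $30,646.
Accumulated through year 5 = $87,011 − $30,646 = $56,365.

$56,365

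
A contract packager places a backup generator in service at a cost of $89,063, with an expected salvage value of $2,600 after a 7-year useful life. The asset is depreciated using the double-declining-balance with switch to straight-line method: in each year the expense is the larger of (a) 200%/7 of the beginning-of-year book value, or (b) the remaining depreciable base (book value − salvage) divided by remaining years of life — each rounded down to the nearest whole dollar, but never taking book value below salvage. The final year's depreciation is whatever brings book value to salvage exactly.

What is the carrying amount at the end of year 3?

$32,458

Depreciable base = $89,063 − $2,600 = $86,463.
Year 1: DB = ⌊$89,063 × 200%/7⌋ = $25,446; SL = ⌊$86,463/7⌋ = $12,351 → take DB $25,446. Book value $63,617.
Year 2: DB = ⌊$63,617 × 200%/7⌋ = $18,176; SL = ⌊$61,017/6⌋ = $10,169 → take DB $18,176. Book value $45,441.
Year 3: DB = ⌊$45,441 × 200%/7⌋ = $12,983; SL = ⌊$42,841/5⌋ = $8,568 → take DB $12,983. Book value $32,458.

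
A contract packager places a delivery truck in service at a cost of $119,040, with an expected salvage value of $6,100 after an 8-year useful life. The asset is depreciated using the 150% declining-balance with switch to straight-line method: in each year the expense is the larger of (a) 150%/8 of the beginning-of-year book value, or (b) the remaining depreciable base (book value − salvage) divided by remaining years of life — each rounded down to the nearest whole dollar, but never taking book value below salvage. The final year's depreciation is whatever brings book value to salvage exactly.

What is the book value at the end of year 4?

Depreciable base = $119,040 − $6,100 = $112,940.
Year 1: DB = ⌊$119,040 × 150%/8⌋ = $22,320; SL = ⌊$112,940/8⌋ = $14,117 → take DB $22,320. Book value $96,720.
Year 2: DB = ⌊$96,720 × 150%/8⌋ = $18,135; SL = ⌊$90,620/7⌋ = $12,945 → take DB $18,135. Book value $78,585.
Year 3: DB = ⌊$78,585 × 150%/8⌋ = $14,734; SL = ⌊$72,485/6⌋ = $12,080 → take DB $14,734. Book value $63,851.
Year 4: DB = ⌊$63,851 × 150%/8⌋ = $11,972; SL = ⌊$57,751/5⌋ = $11,550 → take DB $11,972. Book value $51,879.

$51,879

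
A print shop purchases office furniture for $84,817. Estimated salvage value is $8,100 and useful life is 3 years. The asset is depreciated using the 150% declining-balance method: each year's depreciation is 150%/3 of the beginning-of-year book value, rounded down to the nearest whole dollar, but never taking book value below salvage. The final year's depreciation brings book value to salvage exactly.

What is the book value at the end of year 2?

Depreciable base = $84,817 − $8,100 = $76,717.
Year 1: ⌊$84,817 × 150%/3⌋ = $42,408. Book value $42,409.
Year 2: ⌊$42,409 × 150%/3⌋ = $21,204. Book value $21,205.

$21,205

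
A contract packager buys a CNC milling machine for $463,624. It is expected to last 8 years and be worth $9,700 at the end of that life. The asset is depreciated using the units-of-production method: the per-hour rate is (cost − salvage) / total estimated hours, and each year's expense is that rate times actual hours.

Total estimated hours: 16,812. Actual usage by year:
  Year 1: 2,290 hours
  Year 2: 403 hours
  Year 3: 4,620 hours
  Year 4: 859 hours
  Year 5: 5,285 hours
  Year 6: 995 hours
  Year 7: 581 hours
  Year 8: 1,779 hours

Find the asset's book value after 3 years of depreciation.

$266,173

Depreciable base = $463,624 − $9,700 = $453,924.
Rate = $453,924 / 16,812 hours = $27 per hour.
Year 1: 2,290 × $27 = $61,830. Book value $401,794.
Year 2: 403 × $27 = $10,881. Book value $390,913.
Year 3: 4,620 × $27 = $124,740. Book value $266,173.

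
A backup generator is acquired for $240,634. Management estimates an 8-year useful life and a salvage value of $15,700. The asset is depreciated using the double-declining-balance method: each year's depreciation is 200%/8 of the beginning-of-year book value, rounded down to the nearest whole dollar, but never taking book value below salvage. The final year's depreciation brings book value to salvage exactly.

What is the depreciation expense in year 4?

$25,379

Depreciable base = $240,634 − $15,700 = $224,934.
Year 1: ⌊$240,634 × 200%/8⌋ = $60,158. Book value $180,476.
Year 2: ⌊$180,476 × 200%/8⌋ = $45,119. Book value $135,357.
Year 3: ⌊$135,357 × 200%/8⌋ = $33,839. Book value $101,518.
Year 4: ⌊$101,518 × 200%/8⌋ = $25,379. Book value $76,139.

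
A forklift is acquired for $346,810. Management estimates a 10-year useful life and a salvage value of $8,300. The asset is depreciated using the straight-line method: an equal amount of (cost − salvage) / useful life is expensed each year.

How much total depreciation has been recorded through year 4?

Depreciable base = $346,810 − $8,300 = $338,510.
Annual expense = $338,510 / 10 = $33,851.
End of year 1: book value $312,959.
End of year 2: book value $279,108.
End of year 3: book value $245,257.
End of year 4: book value $211,406.
Accumulated through year 4 = $346,810 − $211,406 = $135,404.

$135,404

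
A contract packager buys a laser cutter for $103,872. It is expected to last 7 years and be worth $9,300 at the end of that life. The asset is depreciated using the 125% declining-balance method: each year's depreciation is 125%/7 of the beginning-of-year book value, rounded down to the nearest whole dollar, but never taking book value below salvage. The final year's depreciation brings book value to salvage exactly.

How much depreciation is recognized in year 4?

Depreciable base = $103,872 − $9,300 = $94,572.
Year 1: ⌊$103,872 × 125%/7⌋ = $18,548. Book value $85,324.
Year 2: ⌊$85,324 × 125%/7⌋ = $15,236. Book value $70,088.
Year 3: ⌊$70,088 × 125%/7⌋ = $12,515. Book value $57,573.
Year 4: ⌊$57,573 × 125%/7⌋ = $10,280. Book value $47,293.

$10,280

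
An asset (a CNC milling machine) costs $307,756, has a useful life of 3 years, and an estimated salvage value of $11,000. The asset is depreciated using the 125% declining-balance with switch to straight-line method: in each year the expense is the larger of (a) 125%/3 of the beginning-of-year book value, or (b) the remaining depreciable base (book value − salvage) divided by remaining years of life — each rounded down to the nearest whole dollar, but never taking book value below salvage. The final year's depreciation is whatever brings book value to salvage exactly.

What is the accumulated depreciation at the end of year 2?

Depreciable base = $307,756 − $11,000 = $296,756.
Year 1: DB = ⌊$307,756 × 125%/3⌋ = $128,231; SL = ⌊$296,756/3⌋ = $98,918 → take DB $128,231. Book value $179,525.
Year 2: DB = ⌊$179,525 × 125%/3⌋ = $74,802; SL = ⌊$168,525/2⌋ = $84,262 → take SL $84,262. Book value $95,263.
Accumulated through year 2 = $307,756 − $95,263 = $212,493.

$212,493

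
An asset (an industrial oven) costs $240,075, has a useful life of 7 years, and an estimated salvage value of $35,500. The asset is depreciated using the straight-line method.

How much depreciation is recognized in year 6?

Depreciable base = $240,075 − $35,500 = $204,575.
Annual expense = $204,575 / 7 = $29,225.

$29,225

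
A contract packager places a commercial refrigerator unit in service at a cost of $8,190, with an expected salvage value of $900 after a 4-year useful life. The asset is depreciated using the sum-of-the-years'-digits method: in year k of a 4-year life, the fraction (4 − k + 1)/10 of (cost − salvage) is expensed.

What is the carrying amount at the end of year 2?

$3,087

Depreciable base = $8,190 − $900 = $7,290.
Sum of the years' digits = 4+3+2+1 = 10.
Year 1: $7,290 × 4/10 = $2,916. Book value $5,274.
Year 2: $7,290 × 3/10 = $2,187. Book value $3,087.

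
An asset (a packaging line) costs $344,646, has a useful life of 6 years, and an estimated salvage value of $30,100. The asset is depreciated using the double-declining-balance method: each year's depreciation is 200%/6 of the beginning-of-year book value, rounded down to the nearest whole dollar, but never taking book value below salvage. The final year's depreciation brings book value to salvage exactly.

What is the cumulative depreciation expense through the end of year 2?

Depreciable base = $344,646 − $30,100 = $314,546.
Year 1: ⌊$344,646 × 200%/6⌋ = $114,882. Book value $229,764.
Year 2: ⌊$229,764 × 200%/6⌋ = $76,588. Book value $153,176.
Accumulated through year 2 = $344,646 − $153,176 = $191,470.

$191,470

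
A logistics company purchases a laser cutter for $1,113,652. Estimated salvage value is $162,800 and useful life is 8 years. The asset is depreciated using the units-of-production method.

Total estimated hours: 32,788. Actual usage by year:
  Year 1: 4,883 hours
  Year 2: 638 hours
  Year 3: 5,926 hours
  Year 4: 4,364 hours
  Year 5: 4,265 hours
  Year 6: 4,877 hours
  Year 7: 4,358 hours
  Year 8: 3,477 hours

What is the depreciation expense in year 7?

$126,382

Depreciable base = $1,113,652 − $162,800 = $950,852.
Rate = $950,852 / 32,788 hours = $29 per hour.
Year 1: 4,883 × $29 = $141,607. Book value $972,045.
Year 2: 638 × $29 = $18,502. Book value $953,543.
Year 3: 5,926 × $29 = $171,854. Book value $781,689.
Year 4: 4,364 × $29 = $126,556. Book value $655,133.
Year 5: 4,265 × $29 = $123,685. Book value $531,448.
Year 6: 4,877 × $29 = $141,433. Book value $390,015.
Year 7: 4,358 × $29 = $126,382. Book value $263,633.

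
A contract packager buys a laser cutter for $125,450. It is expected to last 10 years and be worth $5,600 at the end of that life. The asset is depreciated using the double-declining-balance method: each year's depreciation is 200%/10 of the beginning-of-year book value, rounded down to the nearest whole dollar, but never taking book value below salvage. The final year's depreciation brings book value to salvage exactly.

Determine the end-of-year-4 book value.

$51,385

Depreciable base = $125,450 − $5,600 = $119,850.
Year 1: ⌊$125,450 × 200%/10⌋ = $25,090. Book value $100,360.
Year 2: ⌊$100,360 × 200%/10⌋ = $20,072. Book value $80,288.
Year 3: ⌊$80,288 × 200%/10⌋ = $16,057. Book value $64,231.
Year 4: ⌊$64,231 × 200%/10⌋ = $12,846. Book value $51,385.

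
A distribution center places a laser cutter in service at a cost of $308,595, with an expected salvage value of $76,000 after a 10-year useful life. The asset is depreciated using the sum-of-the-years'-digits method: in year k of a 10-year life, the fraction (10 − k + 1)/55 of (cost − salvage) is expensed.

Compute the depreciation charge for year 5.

Depreciable base = $308,595 − $76,000 = $232,595.
Sum of the years' digits = 10+9+8+7+6+5+4+3+2+1 = 55.
Year 1: $232,595 × 10/55 = $42,290. Book value $266,305.
Year 2: $232,595 × 9/55 = $38,061. Book value $228,244.
Year 3: $232,595 × 8/55 = $33,832. Book value $194,412.
Year 4: $232,595 × 7/55 = $29,603. Book value $164,809.
Year 5: $232,595 × 6/55 = $25,374. Book value $139,435.

$25,374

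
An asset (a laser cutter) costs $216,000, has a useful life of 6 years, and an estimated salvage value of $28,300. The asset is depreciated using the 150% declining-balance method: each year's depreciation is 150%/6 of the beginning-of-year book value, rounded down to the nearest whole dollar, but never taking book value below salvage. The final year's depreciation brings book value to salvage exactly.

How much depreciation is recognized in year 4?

$22,781

Depreciable base = $216,000 − $28,300 = $187,700.
Year 1: ⌊$216,000 × 150%/6⌋ = $54,000. Book value $162,000.
Year 2: ⌊$162,000 × 150%/6⌋ = $40,500. Book value $121,500.
Year 3: ⌊$121,500 × 150%/6⌋ = $30,375. Book value $91,125.
Year 4: ⌊$91,125 × 150%/6⌋ = $22,781. Book value $68,344.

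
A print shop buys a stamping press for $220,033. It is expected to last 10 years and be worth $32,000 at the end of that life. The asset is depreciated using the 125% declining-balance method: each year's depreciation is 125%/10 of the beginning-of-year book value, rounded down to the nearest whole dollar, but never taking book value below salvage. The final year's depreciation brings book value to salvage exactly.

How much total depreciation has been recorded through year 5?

$107,174

Depreciable base = $220,033 − $32,000 = $188,033.
Year 1: ⌊$220,033 × 125%/10⌋ = $27,504. Book value $192,529.
Year 2: ⌊$192,529 × 125%/10⌋ = $24,066. Book value $168,463.
Year 3: ⌊$168,463 × 125%/10⌋ = $21,057. Book value $147,406.
Year 4: ⌊$147,406 × 125%/10⌋ = $18,425. Book value $128,981.
Year 5: ⌊$128,981 × 125%/10⌋ = $16,122. Book value $112,859.
Accumulated through year 5 = $220,033 − $112,859 = $107,174.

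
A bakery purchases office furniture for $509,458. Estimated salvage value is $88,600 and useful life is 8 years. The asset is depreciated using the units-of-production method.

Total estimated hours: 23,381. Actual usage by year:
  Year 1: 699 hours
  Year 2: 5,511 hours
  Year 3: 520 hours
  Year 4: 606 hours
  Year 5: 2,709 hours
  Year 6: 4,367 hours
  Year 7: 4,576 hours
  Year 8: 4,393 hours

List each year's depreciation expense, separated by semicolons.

Depreciable base = $509,458 − $88,600 = $420,858.
Rate = $420,858 / 23,381 hours = $18 per hour.
Year 1: 699 × $18 = $12,582. Book value $496,876.
Year 2: 5,511 × $18 = $99,198. Book value $397,678.
Year 3: 520 × $18 = $9,360. Book value $388,318.
Year 4: 606 × $18 = $10,908. Book value $377,410.
Year 5: 2,709 × $18 = $48,762. Book value $328,648.
Year 6: 4,367 × $18 = $78,606. Book value $250,042.
Year 7: 4,576 × $18 = $82,368. Book value $167,674.
Year 8: 4,393 × $18 = $79,074. Book value $88,600.

$12,582; $99,198; $9,360; $10,908; $48,762; $78,606; $82,368; $79,074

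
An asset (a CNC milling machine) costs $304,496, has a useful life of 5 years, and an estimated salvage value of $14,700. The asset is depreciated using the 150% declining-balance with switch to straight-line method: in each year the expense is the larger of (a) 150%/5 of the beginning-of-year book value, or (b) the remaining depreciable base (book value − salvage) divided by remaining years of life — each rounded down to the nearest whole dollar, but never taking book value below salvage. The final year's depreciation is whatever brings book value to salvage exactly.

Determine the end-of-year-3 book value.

Depreciable base = $304,496 − $14,700 = $289,796.
Year 1: DB = ⌊$304,496 × 150%/5⌋ = $91,348; SL = ⌊$289,796/5⌋ = $57,959 → take DB $91,348. Book value $213,148.
Year 2: DB = ⌊$213,148 × 150%/5⌋ = $63,944; SL = ⌊$198,448/4⌋ = $49,612 → take DB $63,944. Book value $149,204.
Year 3: DB = ⌊$149,204 × 150%/5⌋ = $44,761; SL = ⌊$134,504/3⌋ = $44,834 → take SL $44,834. Book value $104,370.

$104,370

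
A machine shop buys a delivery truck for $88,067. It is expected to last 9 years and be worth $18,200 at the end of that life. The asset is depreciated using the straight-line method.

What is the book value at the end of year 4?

$57,015

Depreciable base = $88,067 − $18,200 = $69,867.
Annual expense = $69,867 / 9 = $7,763.
End of year 1: book value $80,304.
End of year 2: book value $72,541.
End of year 3: book value $64,778.
End of year 4: book value $57,015.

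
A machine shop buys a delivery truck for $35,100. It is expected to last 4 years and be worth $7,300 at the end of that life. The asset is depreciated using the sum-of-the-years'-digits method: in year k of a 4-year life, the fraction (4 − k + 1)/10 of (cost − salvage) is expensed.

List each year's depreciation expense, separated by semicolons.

Depreciable base = $35,100 − $7,300 = $27,800.
Sum of the years' digits = 4+3+2+1 = 10.
Year 1: $27,800 × 4/10 = $11,120. Book value $23,980.
Year 2: $27,800 × 3/10 = $8,340. Book value $15,640.
Year 3: $27,800 × 2/10 = $5,560. Book value $10,080.
Year 4: $27,800 × 1/10 = $2,780. Book value $7,300.

$11,120; $8,340; $5,560; $2,780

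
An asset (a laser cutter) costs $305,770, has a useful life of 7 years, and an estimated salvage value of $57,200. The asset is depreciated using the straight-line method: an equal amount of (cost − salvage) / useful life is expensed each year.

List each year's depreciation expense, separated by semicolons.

$35,510; $35,510; $35,510; $35,510; $35,510; $35,510; $35,510

Depreciable base = $305,770 − $57,200 = $248,570.
Annual expense = $248,570 / 7 = $35,510.
End of year 1: book value $270,260.
End of year 2: book value $234,750.
End of year 3: book value $199,240.
End of year 4: book value $163,730.
End of year 5: book value $128,220.
End of year 6: book value $92,710.
End of year 7: book value $57,200.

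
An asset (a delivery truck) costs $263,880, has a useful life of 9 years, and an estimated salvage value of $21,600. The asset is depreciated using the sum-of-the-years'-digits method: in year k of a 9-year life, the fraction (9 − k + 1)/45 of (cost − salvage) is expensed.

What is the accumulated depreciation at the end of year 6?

Depreciable base = $263,880 − $21,600 = $242,280.
Sum of the years' digits = 9+8+7+6+5+4+3+2+1 = 45.
Year 1: $242,280 × 9/45 = $48,456. Book value $215,424.
Year 2: $242,280 × 8/45 = $43,072. Book value $172,352.
Year 3: $242,280 × 7/45 = $37,688. Book value $134,664.
Year 4: $242,280 × 6/45 = $32,304. Book value $102,360.
Year 5: $242,280 × 5/45 = $26,920. Book value $75,440.
Year 6: $242,280 × 4/45 = $21,536. Book value $53,904.
Accumulated through year 6 = $263,880 − $53,904 = $209,976.

$209,976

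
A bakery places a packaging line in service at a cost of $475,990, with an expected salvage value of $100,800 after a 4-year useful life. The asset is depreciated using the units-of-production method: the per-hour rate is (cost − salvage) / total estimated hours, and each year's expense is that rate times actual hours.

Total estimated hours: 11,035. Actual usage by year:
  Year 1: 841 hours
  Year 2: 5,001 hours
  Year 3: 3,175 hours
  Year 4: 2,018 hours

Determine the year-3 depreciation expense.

$107,950

Depreciable base = $475,990 − $100,800 = $375,190.
Rate = $375,190 / 11,035 hours = $34 per hour.
Year 1: 841 × $34 = $28,594. Book value $447,396.
Year 2: 5,001 × $34 = $170,034. Book value $277,362.
Year 3: 3,175 × $34 = $107,950. Book value $169,412.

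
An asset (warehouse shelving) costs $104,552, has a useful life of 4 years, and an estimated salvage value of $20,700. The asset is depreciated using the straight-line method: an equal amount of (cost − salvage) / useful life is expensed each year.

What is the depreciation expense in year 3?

$20,963

Depreciable base = $104,552 − $20,700 = $83,852.
Annual expense = $83,852 / 4 = $20,963.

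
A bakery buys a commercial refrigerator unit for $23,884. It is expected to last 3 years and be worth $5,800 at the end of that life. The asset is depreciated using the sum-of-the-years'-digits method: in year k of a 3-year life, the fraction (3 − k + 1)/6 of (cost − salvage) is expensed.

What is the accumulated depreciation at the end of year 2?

$15,070

Depreciable base = $23,884 − $5,800 = $18,084.
Sum of the years' digits = 3+2+1 = 6.
Year 1: $18,084 × 3/6 = $9,042. Book value $14,842.
Year 2: $18,084 × 2/6 = $6,028. Book value $8,814.
Accumulated through year 2 = $23,884 − $8,814 = $15,070.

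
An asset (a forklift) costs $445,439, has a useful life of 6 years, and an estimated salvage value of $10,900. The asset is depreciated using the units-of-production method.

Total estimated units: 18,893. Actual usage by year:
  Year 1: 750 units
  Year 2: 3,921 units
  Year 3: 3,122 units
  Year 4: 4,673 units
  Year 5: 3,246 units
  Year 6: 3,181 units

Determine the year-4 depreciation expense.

Depreciable base = $445,439 − $10,900 = $434,539.
Rate = $434,539 / 18,893 units = $23 per unit.
Year 1: 750 × $23 = $17,250. Book value $428,189.
Year 2: 3,921 × $23 = $90,183. Book value $338,006.
Year 3: 3,122 × $23 = $71,806. Book value $266,200.
Year 4: 4,673 × $23 = $107,479. Book value $158,721.

$107,479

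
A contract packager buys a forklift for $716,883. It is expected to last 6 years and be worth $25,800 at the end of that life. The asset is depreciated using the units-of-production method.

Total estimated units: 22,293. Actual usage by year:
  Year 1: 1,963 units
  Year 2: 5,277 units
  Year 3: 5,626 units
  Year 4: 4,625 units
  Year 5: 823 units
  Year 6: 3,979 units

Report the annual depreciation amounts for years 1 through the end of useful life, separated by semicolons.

Depreciable base = $716,883 − $25,800 = $691,083.
Rate = $691,083 / 22,293 units = $31 per unit.
Year 1: 1,963 × $31 = $60,853. Book value $656,030.
Year 2: 5,277 × $31 = $163,587. Book value $492,443.
Year 3: 5,626 × $31 = $174,406. Book value $318,037.
Year 4: 4,625 × $31 = $143,375. Book value $174,662.
Year 5: 823 × $31 = $25,513. Book value $149,149.
Year 6: 3,979 × $31 = $123,349. Book value $25,800.

$60,853; $163,587; $174,406; $143,375; $25,513; $123,349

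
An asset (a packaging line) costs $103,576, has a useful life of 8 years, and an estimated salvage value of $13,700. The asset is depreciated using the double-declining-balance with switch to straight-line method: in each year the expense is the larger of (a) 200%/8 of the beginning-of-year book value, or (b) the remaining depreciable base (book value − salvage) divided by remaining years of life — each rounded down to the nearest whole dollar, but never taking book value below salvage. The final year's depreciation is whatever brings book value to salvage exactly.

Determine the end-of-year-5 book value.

$24,580

Depreciable base = $103,576 − $13,700 = $89,876.
Year 1: DB = ⌊$103,576 × 200%/8⌋ = $25,894; SL = ⌊$89,876/8⌋ = $11,234 → take DB $25,894. Book value $77,682.
Year 2: DB = ⌊$77,682 × 200%/8⌋ = $19,420; SL = ⌊$63,982/7⌋ = $9,140 → take DB $19,420. Book value $58,262.
Year 3: DB = ⌊$58,262 × 200%/8⌋ = $14,565; SL = ⌊$44,562/6⌋ = $7,427 → take DB $14,565. Book value $43,697.
Year 4: DB = ⌊$43,697 × 200%/8⌋ = $10,924; SL = ⌊$29,997/5⌋ = $5,999 → take DB $10,924. Book value $32,773.
Year 5: DB = ⌊$32,773 × 200%/8⌋ = $8,193; SL = ⌊$19,073/4⌋ = $4,768 → take DB $8,193. Book value $24,580.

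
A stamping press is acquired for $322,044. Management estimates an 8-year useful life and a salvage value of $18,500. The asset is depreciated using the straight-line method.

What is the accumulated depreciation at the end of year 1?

Depreciable base = $322,044 − $18,500 = $303,544.
Annual expense = $303,544 / 8 = $37,943.
End of year 1: book value $284,101.
Accumulated through year 1 = $322,044 − $284,101 = $37,943.

$37,943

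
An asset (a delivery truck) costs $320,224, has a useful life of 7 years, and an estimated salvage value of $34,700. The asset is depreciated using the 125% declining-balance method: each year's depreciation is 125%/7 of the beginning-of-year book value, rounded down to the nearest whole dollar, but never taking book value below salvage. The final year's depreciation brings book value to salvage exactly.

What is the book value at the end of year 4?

$145,793

Depreciable base = $320,224 − $34,700 = $285,524.
Year 1: ⌊$320,224 × 125%/7⌋ = $57,182. Book value $263,042.
Year 2: ⌊$263,042 × 125%/7⌋ = $46,971. Book value $216,071.
Year 3: ⌊$216,071 × 125%/7⌋ = $38,584. Book value $177,487.
Year 4: ⌊$177,487 × 125%/7⌋ = $31,694. Book value $145,793.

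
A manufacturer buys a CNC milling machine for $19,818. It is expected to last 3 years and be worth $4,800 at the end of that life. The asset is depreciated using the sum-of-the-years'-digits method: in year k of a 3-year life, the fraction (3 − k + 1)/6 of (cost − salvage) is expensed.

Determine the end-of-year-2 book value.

$7,303

Depreciable base = $19,818 − $4,800 = $15,018.
Sum of the years' digits = 3+2+1 = 6.
Year 1: $15,018 × 3/6 = $7,509. Book value $12,309.
Year 2: $15,018 × 2/6 = $5,006. Book value $7,303.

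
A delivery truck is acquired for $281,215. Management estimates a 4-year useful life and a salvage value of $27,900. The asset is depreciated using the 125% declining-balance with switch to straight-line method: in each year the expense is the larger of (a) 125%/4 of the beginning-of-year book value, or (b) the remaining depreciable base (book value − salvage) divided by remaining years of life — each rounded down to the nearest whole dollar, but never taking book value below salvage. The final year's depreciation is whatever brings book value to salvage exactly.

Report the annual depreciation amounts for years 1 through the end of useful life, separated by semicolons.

Depreciable base = $281,215 − $27,900 = $253,315.
Year 1: DB = ⌊$281,215 × 125%/4⌋ = $87,879; SL = ⌊$253,315/4⌋ = $63,328 → take DB $87,879. Book value $193,336.
Year 2: DB = ⌊$193,336 × 125%/4⌋ = $60,417; SL = ⌊$165,436/3⌋ = $55,145 → take DB $60,417. Book value $132,919.
Year 3: DB = ⌊$132,919 × 125%/4⌋ = $41,537; SL = ⌊$105,019/2⌋ = $52,509 → take SL $52,509. Book value $80,410.
Year 4 (final): $80,410 − $27,900 = $52,510. Book value $27,900.

$87,879; $60,417; $52,509; $52,510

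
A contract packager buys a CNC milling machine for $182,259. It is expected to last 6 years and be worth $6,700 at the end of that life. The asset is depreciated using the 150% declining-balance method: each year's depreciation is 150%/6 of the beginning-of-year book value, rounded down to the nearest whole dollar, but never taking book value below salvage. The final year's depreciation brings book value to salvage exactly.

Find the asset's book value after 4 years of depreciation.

$57,669

Depreciable base = $182,259 − $6,700 = $175,559.
Year 1: ⌊$182,259 × 150%/6⌋ = $45,564. Book value $136,695.
Year 2: ⌊$136,695 × 150%/6⌋ = $34,173. Book value $102,522.
Year 3: ⌊$102,522 × 150%/6⌋ = $25,630. Book value $76,892.
Year 4: ⌊$76,892 × 150%/6⌋ = $19,223. Book value $57,669.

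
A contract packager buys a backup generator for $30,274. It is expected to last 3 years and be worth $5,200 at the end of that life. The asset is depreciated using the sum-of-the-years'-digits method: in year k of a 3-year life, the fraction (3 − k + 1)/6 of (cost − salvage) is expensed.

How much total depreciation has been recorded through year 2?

Depreciable base = $30,274 − $5,200 = $25,074.
Sum of the years' digits = 3+2+1 = 6.
Year 1: $25,074 × 3/6 = $12,537. Book value $17,737.
Year 2: $25,074 × 2/6 = $8,358. Book value $9,379.
Accumulated through year 2 = $30,274 − $9,379 = $20,895.

$20,895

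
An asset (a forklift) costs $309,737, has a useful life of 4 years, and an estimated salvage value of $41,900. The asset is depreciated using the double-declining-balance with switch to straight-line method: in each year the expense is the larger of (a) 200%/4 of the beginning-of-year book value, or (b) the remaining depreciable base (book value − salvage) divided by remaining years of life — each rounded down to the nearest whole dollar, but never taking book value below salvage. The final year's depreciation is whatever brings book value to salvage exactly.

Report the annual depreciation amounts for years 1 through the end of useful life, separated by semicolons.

$154,868; $77,434; $35,535; $0

Depreciable base = $309,737 − $41,900 = $267,837.
Year 1: DB = ⌊$309,737 × 200%/4⌋ = $154,868; SL = ⌊$267,837/4⌋ = $66,959 → take DB $154,868. Book value $154,869.
Year 2: DB = ⌊$154,869 × 200%/4⌋ = $77,434; SL = ⌊$112,969/3⌋ = $37,656 → take DB $77,434. Book value $77,435.
Year 3: DB = ⌊$77,435 × 200%/4⌋ = $38,717; SL = ⌊$35,535/2⌋ = $17,767 → take DB $38,717, capped at $35,535. Book value $41,900.
Year 4 (final): $41,900 − $41,900 = $0. Book value $41,900.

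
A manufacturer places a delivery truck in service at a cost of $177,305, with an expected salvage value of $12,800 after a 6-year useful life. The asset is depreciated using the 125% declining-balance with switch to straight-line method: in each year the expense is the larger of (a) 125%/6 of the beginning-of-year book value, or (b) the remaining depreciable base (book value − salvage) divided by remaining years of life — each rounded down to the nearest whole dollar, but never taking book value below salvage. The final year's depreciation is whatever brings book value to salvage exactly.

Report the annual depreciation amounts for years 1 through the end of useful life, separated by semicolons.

$36,938; $29,243; $24,581; $24,581; $24,581; $24,581

Depreciable base = $177,305 − $12,800 = $164,505.
Year 1: DB = ⌊$177,305 × 125%/6⌋ = $36,938; SL = ⌊$164,505/6⌋ = $27,417 → take DB $36,938. Book value $140,367.
Year 2: DB = ⌊$140,367 × 125%/6⌋ = $29,243; SL = ⌊$127,567/5⌋ = $25,513 → take DB $29,243. Book value $111,124.
Year 3: DB = ⌊$111,124 × 125%/6⌋ = $23,150; SL = ⌊$98,324/4⌋ = $24,581 → take SL $24,581. Book value $86,543.
Year 4: DB = ⌊$86,543 × 125%/6⌋ = $18,029; SL = ⌊$73,743/3⌋ = $24,581 → take SL $24,581. Book value $61,962.
Year 5: DB = ⌊$61,962 × 125%/6⌋ = $12,908; SL = ⌊$49,162/2⌋ = $24,581 → take SL $24,581. Book value $37,381.
Year 6 (final): $37,381 − $12,800 = $24,581. Book value $12,800.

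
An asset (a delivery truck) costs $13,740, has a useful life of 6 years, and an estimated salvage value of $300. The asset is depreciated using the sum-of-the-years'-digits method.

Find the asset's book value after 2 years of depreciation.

Depreciable base = $13,740 − $300 = $13,440.
Sum of the years' digits = 6+5+4+3+2+1 = 21.
Year 1: $13,440 × 6/21 = $3,840. Book value $9,900.
Year 2: $13,440 × 5/21 = $3,200. Book value $6,700.

$6,700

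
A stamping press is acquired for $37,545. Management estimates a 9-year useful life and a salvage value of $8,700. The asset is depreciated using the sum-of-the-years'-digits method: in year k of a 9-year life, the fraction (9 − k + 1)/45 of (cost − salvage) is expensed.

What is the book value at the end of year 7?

$10,623

Depreciable base = $37,545 − $8,700 = $28,845.
Sum of the years' digits = 9+8+7+6+5+4+3+2+1 = 45.
Year 1: $28,845 × 9/45 = $5,769. Book value $31,776.
Year 2: $28,845 × 8/45 = $5,128. Book value $26,648.
Year 3: $28,845 × 7/45 = $4,487. Book value $22,161.
Year 4: $28,845 × 6/45 = $3,846. Book value $18,315.
Year 5: $28,845 × 5/45 = $3,205. Book value $15,110.
Year 6: $28,845 × 4/45 = $2,564. Book value $12,546.
Year 7: $28,845 × 3/45 = $1,923. Book value $10,623.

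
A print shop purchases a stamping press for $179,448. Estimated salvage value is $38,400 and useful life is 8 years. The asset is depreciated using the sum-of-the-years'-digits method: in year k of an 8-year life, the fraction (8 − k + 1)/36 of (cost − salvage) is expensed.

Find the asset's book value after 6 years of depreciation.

Depreciable base = $179,448 − $38,400 = $141,048.
Sum of the years' digits = 8+7+6+5+4+3+2+1 = 36.
Year 1: $141,048 × 8/36 = $31,344. Book value $148,104.
Year 2: $141,048 × 7/36 = $27,426. Book value $120,678.
Year 3: $141,048 × 6/36 = $23,508. Book value $97,170.
Year 4: $141,048 × 5/36 = $19,590. Book value $77,580.
Year 5: $141,048 × 4/36 = $15,672. Book value $61,908.
Year 6: $141,048 × 3/36 = $11,754. Book value $50,154.

$50,154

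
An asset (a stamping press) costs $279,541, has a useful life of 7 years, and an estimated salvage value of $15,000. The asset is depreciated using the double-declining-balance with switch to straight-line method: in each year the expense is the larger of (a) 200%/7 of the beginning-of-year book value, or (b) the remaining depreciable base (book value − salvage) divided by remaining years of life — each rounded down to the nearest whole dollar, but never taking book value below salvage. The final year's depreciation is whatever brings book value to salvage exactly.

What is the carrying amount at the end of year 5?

$51,978

Depreciable base = $279,541 − $15,000 = $264,541.
Year 1: DB = ⌊$279,541 × 200%/7⌋ = $79,868; SL = ⌊$264,541/7⌋ = $37,791 → take DB $79,868. Book value $199,673.
Year 2: DB = ⌊$199,673 × 200%/7⌋ = $57,049; SL = ⌊$184,673/6⌋ = $30,778 → take DB $57,049. Book value $142,624.
Year 3: DB = ⌊$142,624 × 200%/7⌋ = $40,749; SL = ⌊$127,624/5⌋ = $25,524 → take DB $40,749. Book value $101,875.
Year 4: DB = ⌊$101,875 × 200%/7⌋ = $29,107; SL = ⌊$86,875/4⌋ = $21,718 → take DB $29,107. Book value $72,768.
Year 5: DB = ⌊$72,768 × 200%/7⌋ = $20,790; SL = ⌊$57,768/3⌋ = $19,256 → take DB $20,790. Book value $51,978.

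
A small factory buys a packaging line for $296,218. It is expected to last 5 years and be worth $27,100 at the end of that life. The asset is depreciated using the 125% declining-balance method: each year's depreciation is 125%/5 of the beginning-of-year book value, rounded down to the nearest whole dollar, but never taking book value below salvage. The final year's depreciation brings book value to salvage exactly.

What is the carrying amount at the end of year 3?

Depreciable base = $296,218 − $27,100 = $269,118.
Year 1: ⌊$296,218 × 125%/5⌋ = $74,054. Book value $222,164.
Year 2: ⌊$222,164 × 125%/5⌋ = $55,541. Book value $166,623.
Year 3: ⌊$166,623 × 125%/5⌋ = $41,655. Book value $124,968.

$124,968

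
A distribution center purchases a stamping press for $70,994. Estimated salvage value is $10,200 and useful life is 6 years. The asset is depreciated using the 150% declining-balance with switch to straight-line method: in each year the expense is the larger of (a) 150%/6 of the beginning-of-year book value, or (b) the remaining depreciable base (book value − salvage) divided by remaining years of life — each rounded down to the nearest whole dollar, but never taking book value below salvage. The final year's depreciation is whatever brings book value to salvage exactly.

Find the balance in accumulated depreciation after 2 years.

$31,059

Depreciable base = $70,994 − $10,200 = $60,794.
Year 1: DB = ⌊$70,994 × 150%/6⌋ = $17,748; SL = ⌊$60,794/6⌋ = $10,132 → take DB $17,748. Book value $53,246.
Year 2: DB = ⌊$53,246 × 150%/6⌋ = $13,311; SL = ⌊$43,046/5⌋ = $8,609 → take DB $13,311. Book value $39,935.
Accumulated through year 2 = $70,994 − $39,935 = $31,059.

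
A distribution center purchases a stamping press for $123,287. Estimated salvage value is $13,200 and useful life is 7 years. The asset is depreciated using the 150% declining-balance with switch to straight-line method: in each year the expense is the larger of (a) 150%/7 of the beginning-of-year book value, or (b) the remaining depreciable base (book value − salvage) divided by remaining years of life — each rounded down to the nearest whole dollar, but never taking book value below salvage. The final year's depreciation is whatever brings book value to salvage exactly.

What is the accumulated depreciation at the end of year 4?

Depreciable base = $123,287 − $13,200 = $110,087.
Year 1: DB = ⌊$123,287 × 150%/7⌋ = $26,418; SL = ⌊$110,087/7⌋ = $15,726 → take DB $26,418. Book value $96,869.
Year 2: DB = ⌊$96,869 × 150%/7⌋ = $20,757; SL = ⌊$83,669/6⌋ = $13,944 → take DB $20,757. Book value $76,112.
Year 3: DB = ⌊$76,112 × 150%/7⌋ = $16,309; SL = ⌊$62,912/5⌋ = $12,582 → take DB $16,309. Book value $59,803.
Year 4: DB = ⌊$59,803 × 150%/7⌋ = $12,814; SL = ⌊$46,603/4⌋ = $11,650 → take DB $12,814. Book value $46,989.
Accumulated through year 4 = $123,287 − $46,989 = $76,298.

$76,298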